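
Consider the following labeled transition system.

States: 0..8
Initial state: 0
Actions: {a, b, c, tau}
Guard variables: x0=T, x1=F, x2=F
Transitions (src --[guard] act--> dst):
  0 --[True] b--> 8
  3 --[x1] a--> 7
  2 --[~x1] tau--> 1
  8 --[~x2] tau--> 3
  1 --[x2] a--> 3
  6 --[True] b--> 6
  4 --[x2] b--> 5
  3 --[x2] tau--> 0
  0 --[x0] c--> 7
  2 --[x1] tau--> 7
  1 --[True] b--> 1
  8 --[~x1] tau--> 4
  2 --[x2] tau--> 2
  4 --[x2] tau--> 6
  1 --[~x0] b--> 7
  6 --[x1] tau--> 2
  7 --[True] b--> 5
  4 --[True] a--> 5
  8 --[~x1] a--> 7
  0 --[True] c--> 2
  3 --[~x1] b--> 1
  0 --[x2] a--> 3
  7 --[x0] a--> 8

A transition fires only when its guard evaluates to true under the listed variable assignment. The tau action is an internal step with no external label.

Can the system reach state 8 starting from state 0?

Guard filter leaves 13 enabled edge(s).
Layer 0: {0}
Layer 1: {2,7,8}  total {0,2,7,8}
Layer 2: {1,3,4,5}  total {0,1,2,3,4,5,7,8}
Reach set: {0,1,2,3,4,5,7,8}
Path to 8: b

Answer: REACHABLE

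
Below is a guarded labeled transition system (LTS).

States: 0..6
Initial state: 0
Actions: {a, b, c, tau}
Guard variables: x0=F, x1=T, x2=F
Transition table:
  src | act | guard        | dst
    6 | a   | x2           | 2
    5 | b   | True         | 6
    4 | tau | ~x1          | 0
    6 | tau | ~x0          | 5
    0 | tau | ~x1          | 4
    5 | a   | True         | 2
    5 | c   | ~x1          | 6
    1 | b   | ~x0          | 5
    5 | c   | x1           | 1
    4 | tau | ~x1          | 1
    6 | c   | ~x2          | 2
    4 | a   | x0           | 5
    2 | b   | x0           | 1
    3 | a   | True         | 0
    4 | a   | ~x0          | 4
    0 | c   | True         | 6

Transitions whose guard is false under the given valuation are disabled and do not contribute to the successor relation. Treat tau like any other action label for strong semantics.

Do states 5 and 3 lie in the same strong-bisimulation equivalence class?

Answer: NOT BISIMILAR

Analysis:
Compute ~ classes (split until stable):
  π0 = {{0,1,2,3,4,5,6}}
  π1 = {{0},{1},{2},{3,4},{5},{6}}
  π2 = {{0},{1},{2},{3},{4},{5},{6}}
7 equivalence class(es) (converged in 3)
5∈{5}, 3∈{3}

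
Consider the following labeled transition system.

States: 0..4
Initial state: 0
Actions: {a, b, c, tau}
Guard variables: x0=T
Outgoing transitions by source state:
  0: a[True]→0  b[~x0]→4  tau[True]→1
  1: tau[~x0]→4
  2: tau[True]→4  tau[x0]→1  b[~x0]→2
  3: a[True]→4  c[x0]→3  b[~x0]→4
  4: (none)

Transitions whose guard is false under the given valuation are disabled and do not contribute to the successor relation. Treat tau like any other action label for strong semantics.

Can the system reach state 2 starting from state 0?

Answer: UNREACHABLE

Analysis:
After dropping false guards: 6 live edges.
L0 = {0}
L1 = {1}  now seen {0,1}
R = {0,1}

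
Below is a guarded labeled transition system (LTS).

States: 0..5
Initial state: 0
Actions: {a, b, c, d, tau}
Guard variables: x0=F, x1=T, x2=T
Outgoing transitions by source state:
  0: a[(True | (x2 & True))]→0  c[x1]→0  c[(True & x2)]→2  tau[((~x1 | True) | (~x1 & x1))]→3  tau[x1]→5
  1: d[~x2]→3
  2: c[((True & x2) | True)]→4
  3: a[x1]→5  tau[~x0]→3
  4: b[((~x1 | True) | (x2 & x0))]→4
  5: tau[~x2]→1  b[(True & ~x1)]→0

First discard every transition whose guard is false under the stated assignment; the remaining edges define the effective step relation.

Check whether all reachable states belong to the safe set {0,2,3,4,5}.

Inv-set: {0,2,3,4,5}
Reachable = {0,2,3,4,5}
  0: ok
  2: ok
  3: ok
  4: ok
  5: ok

Answer: INVARIANT HOLDS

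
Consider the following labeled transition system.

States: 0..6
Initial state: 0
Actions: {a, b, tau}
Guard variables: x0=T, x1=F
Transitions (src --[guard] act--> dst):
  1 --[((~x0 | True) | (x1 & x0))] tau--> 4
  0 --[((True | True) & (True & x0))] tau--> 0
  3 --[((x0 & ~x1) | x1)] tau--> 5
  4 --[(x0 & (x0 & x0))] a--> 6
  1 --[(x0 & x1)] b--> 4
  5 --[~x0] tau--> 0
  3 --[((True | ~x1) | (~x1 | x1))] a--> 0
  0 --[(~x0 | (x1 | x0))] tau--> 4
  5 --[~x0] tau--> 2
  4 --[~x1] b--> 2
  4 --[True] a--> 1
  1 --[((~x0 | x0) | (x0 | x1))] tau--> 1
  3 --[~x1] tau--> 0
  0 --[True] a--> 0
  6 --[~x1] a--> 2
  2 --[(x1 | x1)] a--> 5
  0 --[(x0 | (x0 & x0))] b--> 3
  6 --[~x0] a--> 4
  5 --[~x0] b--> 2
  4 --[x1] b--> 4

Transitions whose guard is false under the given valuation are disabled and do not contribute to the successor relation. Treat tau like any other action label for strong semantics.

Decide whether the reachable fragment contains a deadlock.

Answer: DEADLOCK at state 2

Trace:
Reach set: {0,1,2,3,4,5,6}
  0: a→0  b→3  tau→0  tau→4  [4 out]
  1: tau→1  tau→4  [2 out]
  2: ∅  [no exit]
  3: a→0  tau→0  tau→5  [3 out]
  4: a→1  a→6  b→2  [3 out]
  5: ∅  [no exit]
  6: a→2  [1 out]
trace reaching 2: tau·b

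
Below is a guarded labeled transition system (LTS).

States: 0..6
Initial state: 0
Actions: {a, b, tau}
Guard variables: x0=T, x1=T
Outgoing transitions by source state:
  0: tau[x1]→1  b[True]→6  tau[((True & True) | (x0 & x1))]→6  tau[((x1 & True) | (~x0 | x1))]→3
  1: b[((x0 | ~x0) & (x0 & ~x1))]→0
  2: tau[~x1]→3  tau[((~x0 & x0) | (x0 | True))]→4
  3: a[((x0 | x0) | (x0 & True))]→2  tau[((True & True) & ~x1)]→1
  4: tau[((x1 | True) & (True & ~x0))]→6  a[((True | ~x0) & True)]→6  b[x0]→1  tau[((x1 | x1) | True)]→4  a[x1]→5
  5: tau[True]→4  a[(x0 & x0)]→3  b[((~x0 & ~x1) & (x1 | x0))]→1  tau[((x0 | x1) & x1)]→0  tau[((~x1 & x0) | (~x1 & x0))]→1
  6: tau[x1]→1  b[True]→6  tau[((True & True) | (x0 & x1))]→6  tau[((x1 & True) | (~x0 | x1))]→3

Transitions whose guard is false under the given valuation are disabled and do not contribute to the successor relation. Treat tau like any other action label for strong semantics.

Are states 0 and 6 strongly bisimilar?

Answer: BISIMILAR

Trace:
Bisimulation quotient by refinement:
  round 0: {{0,1,2,3,4,5,6}}
  round 1: {{0,6},{1},{2},{3},{4},{5}}
stable after 2 split(s): 6 block(s)
[0]={0,6}  [6]={0,6}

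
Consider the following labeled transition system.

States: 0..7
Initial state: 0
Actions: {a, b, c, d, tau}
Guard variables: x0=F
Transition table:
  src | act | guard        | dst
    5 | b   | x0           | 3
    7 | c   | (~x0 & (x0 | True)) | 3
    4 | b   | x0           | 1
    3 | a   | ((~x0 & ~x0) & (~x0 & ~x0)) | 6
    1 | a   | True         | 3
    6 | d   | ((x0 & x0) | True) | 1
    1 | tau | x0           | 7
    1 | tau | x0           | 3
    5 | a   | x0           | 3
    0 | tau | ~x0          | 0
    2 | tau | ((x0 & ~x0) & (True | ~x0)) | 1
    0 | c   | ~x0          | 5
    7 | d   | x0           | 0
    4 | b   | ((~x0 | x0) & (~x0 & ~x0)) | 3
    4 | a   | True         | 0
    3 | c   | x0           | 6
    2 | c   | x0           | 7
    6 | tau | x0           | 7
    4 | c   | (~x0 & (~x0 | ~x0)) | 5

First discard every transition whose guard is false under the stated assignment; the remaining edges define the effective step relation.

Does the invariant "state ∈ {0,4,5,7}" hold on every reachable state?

Allowed set {0,4,5,7}
Reach set: {0,5}
  0: ✓
  5: ✓

Answer: INVARIANT HOLDS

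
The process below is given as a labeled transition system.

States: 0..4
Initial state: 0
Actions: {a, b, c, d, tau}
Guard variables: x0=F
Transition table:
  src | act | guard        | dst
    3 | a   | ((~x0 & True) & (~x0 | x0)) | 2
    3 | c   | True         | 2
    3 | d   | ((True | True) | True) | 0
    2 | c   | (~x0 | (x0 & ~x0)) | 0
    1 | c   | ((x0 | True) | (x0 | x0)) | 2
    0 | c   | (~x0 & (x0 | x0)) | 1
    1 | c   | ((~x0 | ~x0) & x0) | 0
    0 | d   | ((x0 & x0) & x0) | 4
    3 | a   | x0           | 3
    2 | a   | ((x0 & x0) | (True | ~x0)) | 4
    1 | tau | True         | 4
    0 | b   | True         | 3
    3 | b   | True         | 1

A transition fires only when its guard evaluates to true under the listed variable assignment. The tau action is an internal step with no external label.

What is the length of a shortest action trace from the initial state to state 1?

BFS to 1:
  depth 0: {0}
  depth 1: {3}
  depth 2: {1,2}
first hit 1 at d=2 via b·b

Answer: 2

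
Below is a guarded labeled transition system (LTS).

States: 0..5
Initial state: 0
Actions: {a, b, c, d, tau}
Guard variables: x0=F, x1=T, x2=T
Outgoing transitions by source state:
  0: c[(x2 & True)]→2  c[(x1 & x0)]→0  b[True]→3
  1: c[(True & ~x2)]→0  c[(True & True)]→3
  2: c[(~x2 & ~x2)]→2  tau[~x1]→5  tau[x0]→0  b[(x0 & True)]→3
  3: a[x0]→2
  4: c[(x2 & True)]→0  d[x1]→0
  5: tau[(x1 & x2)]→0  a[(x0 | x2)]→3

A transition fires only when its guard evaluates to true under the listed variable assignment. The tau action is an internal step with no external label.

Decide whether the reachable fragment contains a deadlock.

Answer: DEADLOCK at state 2

Trace:
Reachable = {0,2,3}
  0: b→3  c→2  [deg 2]
  2: ∅  [no exit]
  3: ∅  [no exit]
witness 2: c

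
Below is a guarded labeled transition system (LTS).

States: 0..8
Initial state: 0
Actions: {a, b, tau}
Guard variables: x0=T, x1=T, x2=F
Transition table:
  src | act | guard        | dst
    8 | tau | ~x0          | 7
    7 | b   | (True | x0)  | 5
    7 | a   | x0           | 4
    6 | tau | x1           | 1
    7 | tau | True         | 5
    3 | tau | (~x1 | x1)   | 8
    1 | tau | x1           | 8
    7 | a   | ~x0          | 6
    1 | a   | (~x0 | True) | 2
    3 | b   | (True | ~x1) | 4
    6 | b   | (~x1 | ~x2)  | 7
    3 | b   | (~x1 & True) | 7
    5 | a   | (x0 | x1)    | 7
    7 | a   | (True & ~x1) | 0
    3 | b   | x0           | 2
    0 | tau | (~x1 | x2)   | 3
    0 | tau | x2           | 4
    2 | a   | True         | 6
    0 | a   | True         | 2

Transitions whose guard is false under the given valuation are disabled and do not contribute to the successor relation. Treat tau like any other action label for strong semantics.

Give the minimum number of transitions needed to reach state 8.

Answer: 4

Analysis:
Breadth-first toward 8:
  Layer 0: {0}
  Layer 1: {2}
  Layer 2: {6}
  Layer 3: {1,7}
  Layer 4: {4,5,8}
depth(8)=4, e.g. a·a·tau·tau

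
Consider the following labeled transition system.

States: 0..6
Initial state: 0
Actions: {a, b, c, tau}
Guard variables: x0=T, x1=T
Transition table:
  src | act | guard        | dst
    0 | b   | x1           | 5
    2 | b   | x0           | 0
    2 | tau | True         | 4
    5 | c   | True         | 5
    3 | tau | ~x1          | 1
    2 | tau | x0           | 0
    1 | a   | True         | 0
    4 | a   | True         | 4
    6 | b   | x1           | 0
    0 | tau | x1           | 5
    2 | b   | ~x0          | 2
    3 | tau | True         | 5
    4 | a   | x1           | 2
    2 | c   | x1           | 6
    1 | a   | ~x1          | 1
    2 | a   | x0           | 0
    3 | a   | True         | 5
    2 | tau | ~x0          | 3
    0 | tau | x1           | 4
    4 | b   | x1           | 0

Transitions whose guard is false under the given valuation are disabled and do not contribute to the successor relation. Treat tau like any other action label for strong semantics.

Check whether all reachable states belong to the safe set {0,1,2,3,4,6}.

Inv-set: {0,1,2,3,4,6}
Reachable = {0,2,4,5,6}
  0: ok
  2: ok
  4: ok
  5: outside
  6: ok
witness against invariant: b → 5

Answer: INVARIANT VIOLATED at state 5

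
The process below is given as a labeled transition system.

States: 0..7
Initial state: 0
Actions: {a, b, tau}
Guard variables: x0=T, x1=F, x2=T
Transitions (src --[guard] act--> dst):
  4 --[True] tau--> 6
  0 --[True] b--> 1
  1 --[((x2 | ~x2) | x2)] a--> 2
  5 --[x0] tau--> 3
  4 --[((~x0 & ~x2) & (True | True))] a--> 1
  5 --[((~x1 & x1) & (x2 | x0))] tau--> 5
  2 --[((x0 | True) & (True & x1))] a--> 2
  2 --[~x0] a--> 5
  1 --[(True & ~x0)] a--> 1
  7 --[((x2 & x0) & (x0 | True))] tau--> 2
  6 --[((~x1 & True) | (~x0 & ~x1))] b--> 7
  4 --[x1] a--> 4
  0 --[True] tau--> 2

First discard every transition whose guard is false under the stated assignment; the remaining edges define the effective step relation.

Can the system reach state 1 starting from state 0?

Answer: REACHABLE

Working:
After dropping false guards: 7 live edges.
Layer 0: {0}
Layer 1: {1,2}  cumulative {0,1,2}
Reach set: {0,1,2}
trace reaching 1: b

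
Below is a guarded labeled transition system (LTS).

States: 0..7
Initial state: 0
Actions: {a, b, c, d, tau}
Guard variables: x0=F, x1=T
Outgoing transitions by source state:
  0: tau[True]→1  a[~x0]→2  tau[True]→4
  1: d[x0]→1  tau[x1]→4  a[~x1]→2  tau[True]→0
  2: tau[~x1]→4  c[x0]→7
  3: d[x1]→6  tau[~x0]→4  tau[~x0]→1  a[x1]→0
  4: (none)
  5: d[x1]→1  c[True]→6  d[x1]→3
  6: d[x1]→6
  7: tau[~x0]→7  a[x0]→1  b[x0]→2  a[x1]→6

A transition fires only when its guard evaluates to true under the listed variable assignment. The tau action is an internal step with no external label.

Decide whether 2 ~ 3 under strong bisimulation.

Answer: NOT BISIMILAR

Trace:
Compute ~ classes (split until stable):
  P[0] = {{0,1,2,3,4,5,6,7}}
  P[1] = {{0,7},{1},{2,4},{3},{5},{6}}
  P[2] = {{0},{1},{2,4},{3},{5},{6},{7}}
Fixed point at round 3; 7 class(es).
class of 2: {2,4}; class of 3: {3}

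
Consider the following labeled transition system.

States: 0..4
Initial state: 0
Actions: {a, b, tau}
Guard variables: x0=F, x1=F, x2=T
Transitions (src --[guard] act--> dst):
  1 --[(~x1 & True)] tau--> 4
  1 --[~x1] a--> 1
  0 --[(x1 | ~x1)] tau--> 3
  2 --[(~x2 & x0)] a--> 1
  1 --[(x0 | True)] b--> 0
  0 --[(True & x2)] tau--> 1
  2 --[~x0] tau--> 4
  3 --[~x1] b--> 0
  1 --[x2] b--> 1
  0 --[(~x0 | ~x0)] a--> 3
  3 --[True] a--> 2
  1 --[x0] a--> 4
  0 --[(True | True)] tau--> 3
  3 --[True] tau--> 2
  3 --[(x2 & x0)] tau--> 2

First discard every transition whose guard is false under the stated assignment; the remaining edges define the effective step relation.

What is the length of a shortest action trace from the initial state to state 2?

Answer: 2

Trace:
Layered search for 2:
  Layer 0: {0}
  Layer 1: {1,3}
  Layer 2: {2,4}
2 enters at depth 2; path a·a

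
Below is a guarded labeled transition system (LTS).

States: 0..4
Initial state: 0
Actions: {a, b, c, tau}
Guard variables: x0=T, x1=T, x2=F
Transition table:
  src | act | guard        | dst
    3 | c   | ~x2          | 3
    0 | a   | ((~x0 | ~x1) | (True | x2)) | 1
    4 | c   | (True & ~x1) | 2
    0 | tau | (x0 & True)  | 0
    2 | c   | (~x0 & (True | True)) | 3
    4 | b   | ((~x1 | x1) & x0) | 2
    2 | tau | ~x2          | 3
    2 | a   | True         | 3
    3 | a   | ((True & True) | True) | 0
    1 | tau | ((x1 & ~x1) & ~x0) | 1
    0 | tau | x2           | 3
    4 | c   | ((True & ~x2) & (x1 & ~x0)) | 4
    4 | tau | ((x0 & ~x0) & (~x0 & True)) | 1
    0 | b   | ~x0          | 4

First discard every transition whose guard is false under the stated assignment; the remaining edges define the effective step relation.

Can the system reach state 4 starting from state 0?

7 transition(s) survive guard evaluation.
Layer 0: {0}
Layer 1: {1}  now seen {0,1}
R = {0,1}

Answer: UNREACHABLE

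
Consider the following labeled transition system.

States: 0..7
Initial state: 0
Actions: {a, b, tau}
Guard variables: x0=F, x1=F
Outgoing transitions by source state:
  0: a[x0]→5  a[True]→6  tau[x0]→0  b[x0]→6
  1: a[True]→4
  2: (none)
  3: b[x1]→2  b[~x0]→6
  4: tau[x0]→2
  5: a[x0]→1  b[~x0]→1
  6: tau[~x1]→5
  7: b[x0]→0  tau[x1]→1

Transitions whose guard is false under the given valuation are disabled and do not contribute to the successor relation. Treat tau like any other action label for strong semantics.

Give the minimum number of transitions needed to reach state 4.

Layered search for 4:
  depth 0: {0}
  depth 1: {6}
  depth 2: {5}
  depth 3: {1}
  depth 4: {4}
4 enters at depth 4; path a·tau·b·a

Answer: 4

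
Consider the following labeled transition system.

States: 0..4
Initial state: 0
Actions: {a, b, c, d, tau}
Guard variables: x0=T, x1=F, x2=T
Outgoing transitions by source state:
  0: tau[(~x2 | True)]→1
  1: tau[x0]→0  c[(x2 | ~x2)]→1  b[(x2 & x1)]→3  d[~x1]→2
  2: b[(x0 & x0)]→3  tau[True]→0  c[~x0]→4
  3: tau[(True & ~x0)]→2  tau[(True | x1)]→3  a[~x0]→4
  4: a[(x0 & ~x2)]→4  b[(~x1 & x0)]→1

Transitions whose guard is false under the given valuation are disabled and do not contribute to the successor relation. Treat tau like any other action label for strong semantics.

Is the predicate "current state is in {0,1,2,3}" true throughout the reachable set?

Allowed set {0,1,2,3}
Reach set: {0,1,2,3}
  0: ok
  1: ok
  2: ok
  3: ok

Answer: INVARIANT HOLDS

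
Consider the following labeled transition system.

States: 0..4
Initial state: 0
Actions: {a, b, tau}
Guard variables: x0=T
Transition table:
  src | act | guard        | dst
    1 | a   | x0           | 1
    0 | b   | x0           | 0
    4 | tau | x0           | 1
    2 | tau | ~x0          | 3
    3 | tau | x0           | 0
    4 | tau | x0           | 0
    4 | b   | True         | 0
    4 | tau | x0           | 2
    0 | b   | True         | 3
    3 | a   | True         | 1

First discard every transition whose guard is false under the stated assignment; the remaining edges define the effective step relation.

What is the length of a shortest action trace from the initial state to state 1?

Answer: 2

Trace:
Breadth-first toward 1:
  Layer 0: {0}
  Layer 1: {3}
  Layer 2: {1}
1 enters at depth 2; path b·a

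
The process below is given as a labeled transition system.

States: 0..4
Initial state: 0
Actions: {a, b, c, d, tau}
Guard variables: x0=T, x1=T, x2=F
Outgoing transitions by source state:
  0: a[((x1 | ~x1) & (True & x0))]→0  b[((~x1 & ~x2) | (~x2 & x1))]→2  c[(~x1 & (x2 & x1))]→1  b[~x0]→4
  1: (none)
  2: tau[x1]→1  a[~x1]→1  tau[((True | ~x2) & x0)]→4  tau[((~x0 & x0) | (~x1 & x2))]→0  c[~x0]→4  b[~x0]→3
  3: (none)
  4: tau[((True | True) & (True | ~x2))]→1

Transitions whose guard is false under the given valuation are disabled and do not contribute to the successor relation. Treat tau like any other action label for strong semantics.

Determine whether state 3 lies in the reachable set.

Guard filter leaves 5 enabled edge(s).
L0 = {0}
L1 = {2}  total {0,2}
L2 = {1,4}  total {0,1,2,4}
Reachable = {0,1,2,4}

Answer: UNREACHABLE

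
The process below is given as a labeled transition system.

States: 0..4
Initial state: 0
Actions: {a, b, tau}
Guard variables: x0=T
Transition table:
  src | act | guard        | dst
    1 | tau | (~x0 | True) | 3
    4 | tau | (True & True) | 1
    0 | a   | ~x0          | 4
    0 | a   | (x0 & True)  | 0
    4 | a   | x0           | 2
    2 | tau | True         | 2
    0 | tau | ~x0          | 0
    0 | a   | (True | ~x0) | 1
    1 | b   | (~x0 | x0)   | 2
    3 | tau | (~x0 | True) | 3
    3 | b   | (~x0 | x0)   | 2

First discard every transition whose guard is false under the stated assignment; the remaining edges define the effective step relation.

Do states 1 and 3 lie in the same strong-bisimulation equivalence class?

Answer: BISIMILAR

Trace:
Bisimulation quotient by refinement:
  round 0: {{0,1,2,3,4}}
  round 1: {{0},{1,3},{2},{4}}
stable after 2 split(s): 4 block(s)
[1]={1,3}  [3]={1,3}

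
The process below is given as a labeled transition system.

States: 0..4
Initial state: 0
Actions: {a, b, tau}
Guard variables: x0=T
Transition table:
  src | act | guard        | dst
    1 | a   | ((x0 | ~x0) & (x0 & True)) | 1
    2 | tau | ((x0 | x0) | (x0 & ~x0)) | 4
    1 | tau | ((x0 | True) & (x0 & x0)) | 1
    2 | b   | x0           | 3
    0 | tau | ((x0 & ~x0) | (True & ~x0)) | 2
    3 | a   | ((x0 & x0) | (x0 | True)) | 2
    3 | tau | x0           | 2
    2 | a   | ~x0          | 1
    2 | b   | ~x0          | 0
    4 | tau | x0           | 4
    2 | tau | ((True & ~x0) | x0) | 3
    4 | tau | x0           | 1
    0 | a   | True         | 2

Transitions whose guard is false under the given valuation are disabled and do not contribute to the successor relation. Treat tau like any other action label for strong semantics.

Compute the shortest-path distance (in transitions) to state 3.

Answer: 2

Analysis:
BFS to 3:
  Layer 0: {0}
  Layer 1: {2}
  Layer 2: {3,4}
depth(3)=2, e.g. a·b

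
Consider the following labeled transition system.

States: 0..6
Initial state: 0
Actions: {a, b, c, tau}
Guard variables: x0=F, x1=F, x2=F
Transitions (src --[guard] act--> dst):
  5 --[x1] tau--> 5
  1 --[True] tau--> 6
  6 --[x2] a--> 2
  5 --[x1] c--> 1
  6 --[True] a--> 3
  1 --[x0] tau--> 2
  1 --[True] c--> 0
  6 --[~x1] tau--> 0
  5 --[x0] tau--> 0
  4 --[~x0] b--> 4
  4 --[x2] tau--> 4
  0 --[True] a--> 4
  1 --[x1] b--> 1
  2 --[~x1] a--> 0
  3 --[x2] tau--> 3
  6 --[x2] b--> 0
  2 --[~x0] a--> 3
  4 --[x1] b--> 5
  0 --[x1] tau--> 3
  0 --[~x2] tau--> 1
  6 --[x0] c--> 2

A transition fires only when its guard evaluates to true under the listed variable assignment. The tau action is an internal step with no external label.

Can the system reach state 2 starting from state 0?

Guard filter leaves 9 enabled edge(s).
Layer 0: {0}
Layer 1: {1,4}  now seen {0,1,4}
Layer 2: {6}  now seen {0,1,4,6}
Layer 3: {3}  now seen {0,1,3,4,6}
Reachable = {0,1,3,4,6}

Answer: UNREACHABLE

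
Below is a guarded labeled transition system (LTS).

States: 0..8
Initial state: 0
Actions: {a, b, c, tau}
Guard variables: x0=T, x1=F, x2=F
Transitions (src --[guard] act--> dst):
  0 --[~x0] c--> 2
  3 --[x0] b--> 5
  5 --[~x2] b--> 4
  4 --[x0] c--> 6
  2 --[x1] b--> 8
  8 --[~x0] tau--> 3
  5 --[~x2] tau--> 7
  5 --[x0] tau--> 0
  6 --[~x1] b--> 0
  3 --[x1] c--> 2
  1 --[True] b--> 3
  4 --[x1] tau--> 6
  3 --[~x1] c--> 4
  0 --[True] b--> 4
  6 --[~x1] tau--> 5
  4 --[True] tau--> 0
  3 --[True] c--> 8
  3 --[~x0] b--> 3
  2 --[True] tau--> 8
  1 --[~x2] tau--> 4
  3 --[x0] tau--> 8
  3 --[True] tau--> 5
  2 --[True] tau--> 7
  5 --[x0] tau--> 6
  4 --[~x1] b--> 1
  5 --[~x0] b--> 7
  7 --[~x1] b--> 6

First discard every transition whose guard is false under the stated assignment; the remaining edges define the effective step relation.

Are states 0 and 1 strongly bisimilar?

Compute ~ classes (split until stable):
  round 0: {{0,1,2,3,4,5,6,7,8}}
  round 1: {{0,7},{1,5,6},{2},{3,4},{8}}
  round 2: {{0},{1},{2},{3},{4},{5},{6},{7},{8}}
9 equivalence class(es) (converged in 3)
class of 0: {0}; class of 1: {1}

Answer: NOT BISIMILAR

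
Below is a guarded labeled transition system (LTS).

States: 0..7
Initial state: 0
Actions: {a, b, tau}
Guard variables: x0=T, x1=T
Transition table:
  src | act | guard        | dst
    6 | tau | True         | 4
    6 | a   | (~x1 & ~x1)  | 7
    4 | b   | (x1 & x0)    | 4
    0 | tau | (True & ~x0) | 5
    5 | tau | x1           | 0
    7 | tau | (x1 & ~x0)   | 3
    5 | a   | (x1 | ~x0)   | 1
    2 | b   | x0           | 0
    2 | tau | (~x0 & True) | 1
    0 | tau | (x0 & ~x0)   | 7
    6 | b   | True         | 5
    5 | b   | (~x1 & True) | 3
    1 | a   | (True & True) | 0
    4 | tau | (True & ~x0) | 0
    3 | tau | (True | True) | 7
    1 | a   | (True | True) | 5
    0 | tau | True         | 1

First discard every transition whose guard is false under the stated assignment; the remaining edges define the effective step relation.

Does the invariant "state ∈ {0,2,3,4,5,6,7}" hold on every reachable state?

Answer: INVARIANT VIOLATED at state 1

Analysis:
Safe = {0,2,3,4,5,6,7}
Reach set: {0,1,5}
  0: safe
  1: outside
  5: safe
counterexample path to 1: tau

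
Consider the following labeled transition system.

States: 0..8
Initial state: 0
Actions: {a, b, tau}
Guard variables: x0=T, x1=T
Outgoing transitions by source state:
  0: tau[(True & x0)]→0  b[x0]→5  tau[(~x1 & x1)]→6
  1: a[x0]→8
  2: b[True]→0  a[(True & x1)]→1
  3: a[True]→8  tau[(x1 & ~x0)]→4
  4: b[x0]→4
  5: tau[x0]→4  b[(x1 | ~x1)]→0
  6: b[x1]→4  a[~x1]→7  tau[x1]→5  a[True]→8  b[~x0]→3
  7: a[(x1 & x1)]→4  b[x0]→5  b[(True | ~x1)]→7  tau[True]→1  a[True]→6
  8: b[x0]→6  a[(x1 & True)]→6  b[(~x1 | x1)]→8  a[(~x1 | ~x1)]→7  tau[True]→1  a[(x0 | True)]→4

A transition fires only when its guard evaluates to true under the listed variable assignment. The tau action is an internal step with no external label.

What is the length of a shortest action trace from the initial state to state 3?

Breadth-first toward 3:
  depth 0: {0}
  depth 1: {5}
  depth 2: {4}
3 never appears.

Answer: UNREACHABLE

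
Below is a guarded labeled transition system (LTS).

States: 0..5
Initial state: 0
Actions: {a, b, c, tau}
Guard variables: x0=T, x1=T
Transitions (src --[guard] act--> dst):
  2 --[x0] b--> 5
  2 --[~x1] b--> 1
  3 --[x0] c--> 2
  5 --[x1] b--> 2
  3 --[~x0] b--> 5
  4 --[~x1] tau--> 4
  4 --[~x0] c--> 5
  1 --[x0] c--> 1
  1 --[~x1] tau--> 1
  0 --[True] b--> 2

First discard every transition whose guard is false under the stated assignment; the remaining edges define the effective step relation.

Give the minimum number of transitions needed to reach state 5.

BFS to 5:
  L0 = {0}
  L1 = {2}
  L2 = {5}
depth(5)=2, e.g. b·b

Answer: 2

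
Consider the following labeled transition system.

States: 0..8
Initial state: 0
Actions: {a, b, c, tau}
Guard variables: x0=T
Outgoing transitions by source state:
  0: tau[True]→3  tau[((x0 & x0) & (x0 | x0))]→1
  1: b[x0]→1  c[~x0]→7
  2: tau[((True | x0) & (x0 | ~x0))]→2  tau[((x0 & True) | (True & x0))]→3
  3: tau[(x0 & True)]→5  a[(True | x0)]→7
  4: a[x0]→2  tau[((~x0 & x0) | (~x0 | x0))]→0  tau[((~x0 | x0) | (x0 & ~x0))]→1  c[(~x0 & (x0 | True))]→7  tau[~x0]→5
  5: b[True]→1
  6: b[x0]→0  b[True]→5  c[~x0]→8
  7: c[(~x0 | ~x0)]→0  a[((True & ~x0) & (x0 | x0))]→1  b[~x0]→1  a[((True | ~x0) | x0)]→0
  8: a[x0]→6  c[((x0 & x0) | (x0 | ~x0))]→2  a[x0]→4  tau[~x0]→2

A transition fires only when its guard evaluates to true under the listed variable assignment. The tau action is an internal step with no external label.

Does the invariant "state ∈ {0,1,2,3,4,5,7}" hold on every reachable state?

Answer: INVARIANT HOLDS

Trace:
Allowed set {0,1,2,3,4,5,7}
Reachable = {0,1,3,5,7}
  0: ✓
  1: ✓
  3: ✓
  5: ✓
  7: ✓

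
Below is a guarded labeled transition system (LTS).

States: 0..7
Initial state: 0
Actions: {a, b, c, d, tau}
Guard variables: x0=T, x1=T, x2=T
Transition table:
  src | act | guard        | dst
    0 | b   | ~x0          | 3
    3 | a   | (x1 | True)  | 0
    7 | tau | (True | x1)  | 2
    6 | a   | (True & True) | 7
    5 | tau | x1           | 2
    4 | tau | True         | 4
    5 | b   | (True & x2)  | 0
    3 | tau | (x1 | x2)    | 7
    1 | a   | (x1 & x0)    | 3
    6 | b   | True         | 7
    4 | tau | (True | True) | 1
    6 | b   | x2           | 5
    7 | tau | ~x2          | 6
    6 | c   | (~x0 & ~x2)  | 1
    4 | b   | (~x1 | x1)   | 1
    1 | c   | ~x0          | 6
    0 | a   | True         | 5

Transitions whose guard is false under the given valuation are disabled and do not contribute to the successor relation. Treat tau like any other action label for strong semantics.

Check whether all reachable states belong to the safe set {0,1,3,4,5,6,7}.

Answer: INVARIANT VIOLATED at state 2

Working:
Safe = {0,1,3,4,5,6,7}
Reach set: {0,2,5}
  0: ok
  2: ✗ unsafe
  5: ok
reach 2 via a·tau — violates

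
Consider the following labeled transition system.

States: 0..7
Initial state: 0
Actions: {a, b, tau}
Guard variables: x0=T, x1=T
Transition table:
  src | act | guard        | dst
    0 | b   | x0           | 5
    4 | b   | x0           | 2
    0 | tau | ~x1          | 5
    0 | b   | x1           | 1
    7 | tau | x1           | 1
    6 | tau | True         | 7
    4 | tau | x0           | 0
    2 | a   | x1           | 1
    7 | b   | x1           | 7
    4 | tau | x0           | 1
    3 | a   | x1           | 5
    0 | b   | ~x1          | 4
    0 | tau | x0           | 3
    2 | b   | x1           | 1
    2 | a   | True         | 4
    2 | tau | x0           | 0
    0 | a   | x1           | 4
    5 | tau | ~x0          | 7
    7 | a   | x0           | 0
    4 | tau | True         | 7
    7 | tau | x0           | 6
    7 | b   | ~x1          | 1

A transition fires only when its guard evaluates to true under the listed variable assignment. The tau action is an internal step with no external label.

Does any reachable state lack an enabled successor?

Answer: DEADLOCK at state 1

Trace:
Reach set: {0,1,2,3,4,5,6,7}
  0: a→4  b→1  b→5  tau→3  [4 out]
  1: ∅  [deadlock]
  2: a→1  a→4  b→1  tau→0  [4 out]
  3: a→5  [1 out]
  4: b→2  tau→0  tau→1  tau→7  [4 out]
  5: ∅  [deadlock]
  6: tau→7  [1 out]
  7: a→0  b→7  tau→1  tau→6  [4 out]
trace reaching 1: b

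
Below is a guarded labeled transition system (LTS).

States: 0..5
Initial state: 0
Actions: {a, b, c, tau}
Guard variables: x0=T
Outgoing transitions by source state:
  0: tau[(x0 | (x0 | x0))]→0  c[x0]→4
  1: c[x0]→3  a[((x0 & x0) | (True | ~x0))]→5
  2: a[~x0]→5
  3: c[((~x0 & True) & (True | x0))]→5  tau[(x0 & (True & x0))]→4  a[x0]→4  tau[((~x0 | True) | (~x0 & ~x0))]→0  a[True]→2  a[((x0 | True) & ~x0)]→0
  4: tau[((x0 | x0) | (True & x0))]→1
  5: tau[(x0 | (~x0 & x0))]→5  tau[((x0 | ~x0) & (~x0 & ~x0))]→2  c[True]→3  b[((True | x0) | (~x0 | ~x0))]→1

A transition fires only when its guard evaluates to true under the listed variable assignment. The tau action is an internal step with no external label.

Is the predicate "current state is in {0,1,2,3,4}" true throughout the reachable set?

Answer: INVARIANT VIOLATED at state 5

Analysis:
Safe = {0,1,2,3,4}
Reach set: {0,1,2,3,4,5}
  0: safe
  1: safe
  2: safe
  3: safe
  4: safe
  5: outside
reach 5 via c·tau·a — violates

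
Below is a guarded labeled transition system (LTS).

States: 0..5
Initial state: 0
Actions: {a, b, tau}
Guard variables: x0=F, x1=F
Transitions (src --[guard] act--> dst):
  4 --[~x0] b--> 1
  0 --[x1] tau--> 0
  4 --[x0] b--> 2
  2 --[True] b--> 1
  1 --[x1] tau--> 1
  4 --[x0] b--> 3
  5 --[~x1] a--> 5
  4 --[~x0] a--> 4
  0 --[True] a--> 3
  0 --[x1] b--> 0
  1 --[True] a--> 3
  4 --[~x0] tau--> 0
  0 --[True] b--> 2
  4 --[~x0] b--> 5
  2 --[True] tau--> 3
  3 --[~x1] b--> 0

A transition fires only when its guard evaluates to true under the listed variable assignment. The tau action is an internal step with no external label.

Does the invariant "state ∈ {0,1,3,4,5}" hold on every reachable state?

Answer: INVARIANT VIOLATED at state 2

Trace:
Allowed set {0,1,3,4,5}
Reach set: {0,1,2,3}
  0: safe
  1: safe
  2: outside
  3: safe
counterexample path to 2: b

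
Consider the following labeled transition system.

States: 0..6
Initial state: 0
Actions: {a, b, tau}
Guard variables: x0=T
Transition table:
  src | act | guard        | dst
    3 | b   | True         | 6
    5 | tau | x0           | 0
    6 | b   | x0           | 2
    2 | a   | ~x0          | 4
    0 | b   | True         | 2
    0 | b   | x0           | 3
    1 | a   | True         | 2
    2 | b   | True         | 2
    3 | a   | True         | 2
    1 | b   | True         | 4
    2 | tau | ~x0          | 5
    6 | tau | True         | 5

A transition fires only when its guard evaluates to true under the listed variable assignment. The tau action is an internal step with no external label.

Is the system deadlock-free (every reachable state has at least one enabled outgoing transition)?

Answer: DEADLOCK-FREE

Analysis:
R = {0,2,3,5,6}
  0: b→2  b→3  [2 out]
  2: b→2  [1 out]
  3: a→2  b→6  [2 out]
  5: tau→0  [1 out]
  6: b→2  tau→5  [2 out]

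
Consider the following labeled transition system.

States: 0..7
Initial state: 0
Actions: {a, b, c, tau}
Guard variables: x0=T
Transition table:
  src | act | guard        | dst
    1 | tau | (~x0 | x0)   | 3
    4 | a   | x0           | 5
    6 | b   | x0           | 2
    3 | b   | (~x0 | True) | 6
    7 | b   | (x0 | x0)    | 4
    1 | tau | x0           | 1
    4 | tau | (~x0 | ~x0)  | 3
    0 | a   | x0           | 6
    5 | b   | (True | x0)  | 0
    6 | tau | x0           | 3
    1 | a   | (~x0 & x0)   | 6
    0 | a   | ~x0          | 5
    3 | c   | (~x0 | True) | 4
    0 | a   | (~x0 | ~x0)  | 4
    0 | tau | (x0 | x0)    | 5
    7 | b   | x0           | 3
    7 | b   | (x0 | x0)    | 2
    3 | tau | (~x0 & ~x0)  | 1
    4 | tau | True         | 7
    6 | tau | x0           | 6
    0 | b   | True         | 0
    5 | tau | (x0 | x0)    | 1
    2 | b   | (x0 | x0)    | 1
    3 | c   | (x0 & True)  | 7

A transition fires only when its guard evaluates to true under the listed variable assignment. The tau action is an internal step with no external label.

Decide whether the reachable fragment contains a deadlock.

Reach set: {0,1,2,3,4,5,6,7}
  0: a→6  b→0  tau→5  [deg 3]
  1: tau→1  tau→3  [deg 2]
  2: b→1  [deg 1]
  3: b→6  c→4  c→7  [deg 3]
  4: a→5  tau→7  [deg 2]
  5: b→0  tau→1  [deg 2]
  6: b→2  tau→3  tau→6  [deg 3]
  7: b→2  b→3  b→4  [deg 3]

Answer: DEADLOCK-FREE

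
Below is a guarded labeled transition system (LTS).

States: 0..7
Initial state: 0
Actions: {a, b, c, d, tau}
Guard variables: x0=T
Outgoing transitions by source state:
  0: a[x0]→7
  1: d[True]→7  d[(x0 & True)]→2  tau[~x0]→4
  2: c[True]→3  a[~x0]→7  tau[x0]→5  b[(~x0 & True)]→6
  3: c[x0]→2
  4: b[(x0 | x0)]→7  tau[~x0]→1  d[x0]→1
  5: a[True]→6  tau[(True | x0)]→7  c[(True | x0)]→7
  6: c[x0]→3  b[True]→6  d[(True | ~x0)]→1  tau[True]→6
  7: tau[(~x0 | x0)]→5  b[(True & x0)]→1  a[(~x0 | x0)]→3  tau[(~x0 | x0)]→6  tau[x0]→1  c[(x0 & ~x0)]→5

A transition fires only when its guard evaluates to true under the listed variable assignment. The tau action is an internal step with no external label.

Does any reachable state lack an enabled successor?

Answer: DEADLOCK-FREE

Analysis:
Reachable = {0,1,2,3,5,6,7}
  0: a→7  [1 exit(s)]
  1: d→2  d→7  [2 exit(s)]
  2: c→3  tau→5  [2 exit(s)]
  3: c→2  [1 exit(s)]
  5: a→6  c→7  tau→7  [3 exit(s)]
  6: b→6  c→3  d→1  tau→6  [4 exit(s)]
  7: a→3  b→1  tau→1  tau→5  tau→6  [5 exit(s)]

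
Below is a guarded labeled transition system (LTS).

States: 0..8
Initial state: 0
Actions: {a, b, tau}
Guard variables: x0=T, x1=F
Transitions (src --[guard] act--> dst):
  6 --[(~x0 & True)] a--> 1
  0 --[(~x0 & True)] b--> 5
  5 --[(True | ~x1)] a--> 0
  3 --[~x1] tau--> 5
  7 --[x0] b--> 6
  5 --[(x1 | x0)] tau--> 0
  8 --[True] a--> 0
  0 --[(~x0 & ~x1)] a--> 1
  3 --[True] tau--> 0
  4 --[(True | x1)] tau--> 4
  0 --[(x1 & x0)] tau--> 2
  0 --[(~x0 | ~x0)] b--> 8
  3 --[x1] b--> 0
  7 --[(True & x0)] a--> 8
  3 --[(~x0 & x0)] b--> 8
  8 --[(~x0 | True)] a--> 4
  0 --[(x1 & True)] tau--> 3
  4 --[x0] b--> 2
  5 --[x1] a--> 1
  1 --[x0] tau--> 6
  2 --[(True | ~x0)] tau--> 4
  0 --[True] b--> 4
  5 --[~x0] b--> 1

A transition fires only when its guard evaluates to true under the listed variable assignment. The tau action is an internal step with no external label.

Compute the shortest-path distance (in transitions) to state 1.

Answer: UNREACHABLE

Trace:
Breadth-first toward 1:
  Layer 0: {0}
  Layer 1: {4}
  Layer 2: {2}
1 never appears.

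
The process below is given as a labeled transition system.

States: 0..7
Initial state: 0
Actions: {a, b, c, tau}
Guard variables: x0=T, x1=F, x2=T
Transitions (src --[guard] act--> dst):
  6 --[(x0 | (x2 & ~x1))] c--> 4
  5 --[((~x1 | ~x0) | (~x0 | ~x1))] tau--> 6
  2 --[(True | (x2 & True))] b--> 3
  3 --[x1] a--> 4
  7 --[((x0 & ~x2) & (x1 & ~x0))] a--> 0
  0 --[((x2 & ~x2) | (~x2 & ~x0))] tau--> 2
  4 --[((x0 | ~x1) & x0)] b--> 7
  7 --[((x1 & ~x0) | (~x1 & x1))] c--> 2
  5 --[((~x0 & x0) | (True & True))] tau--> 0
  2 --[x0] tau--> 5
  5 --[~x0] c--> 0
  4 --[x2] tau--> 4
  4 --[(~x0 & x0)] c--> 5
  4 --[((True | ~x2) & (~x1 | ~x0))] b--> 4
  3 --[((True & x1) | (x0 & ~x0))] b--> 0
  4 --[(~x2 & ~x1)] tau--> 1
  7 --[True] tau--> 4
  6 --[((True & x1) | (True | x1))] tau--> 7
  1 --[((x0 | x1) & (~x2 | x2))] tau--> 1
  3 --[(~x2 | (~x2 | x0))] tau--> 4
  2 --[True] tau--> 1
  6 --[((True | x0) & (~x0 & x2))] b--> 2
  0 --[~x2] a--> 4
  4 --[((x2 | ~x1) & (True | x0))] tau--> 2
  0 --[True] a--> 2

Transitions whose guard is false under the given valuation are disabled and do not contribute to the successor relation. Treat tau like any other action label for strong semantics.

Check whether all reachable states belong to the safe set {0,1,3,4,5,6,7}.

Answer: INVARIANT VIOLATED at state 2

Working:
Allowed set {0,1,3,4,5,6,7}
Reach set: {0,1,2,3,4,5,6,7}
  0: ✓
  1: ✓
  2: VIOLATES
  3: ✓
  4: ✓
  5: ✓
  6: ✓
  7: ✓
witness against invariant: a → 2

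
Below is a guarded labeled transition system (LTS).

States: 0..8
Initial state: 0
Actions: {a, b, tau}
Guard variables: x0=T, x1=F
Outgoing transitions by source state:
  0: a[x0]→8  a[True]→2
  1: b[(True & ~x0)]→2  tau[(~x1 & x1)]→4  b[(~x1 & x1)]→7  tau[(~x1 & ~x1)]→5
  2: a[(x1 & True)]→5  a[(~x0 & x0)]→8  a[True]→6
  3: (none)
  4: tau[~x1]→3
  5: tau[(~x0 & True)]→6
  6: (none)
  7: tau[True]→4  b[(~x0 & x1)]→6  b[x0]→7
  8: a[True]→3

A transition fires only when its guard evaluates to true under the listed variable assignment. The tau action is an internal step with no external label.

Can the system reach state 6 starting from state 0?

Answer: REACHABLE

Trace:
8 transition(s) survive guard evaluation.
Layer 0: {0}
Layer 1: {2,8}  cumulative {0,2,8}
Layer 2: {3,6}  cumulative {0,2,3,6,8}
Reach set: {0,2,3,6,8}
Path to 6: a·a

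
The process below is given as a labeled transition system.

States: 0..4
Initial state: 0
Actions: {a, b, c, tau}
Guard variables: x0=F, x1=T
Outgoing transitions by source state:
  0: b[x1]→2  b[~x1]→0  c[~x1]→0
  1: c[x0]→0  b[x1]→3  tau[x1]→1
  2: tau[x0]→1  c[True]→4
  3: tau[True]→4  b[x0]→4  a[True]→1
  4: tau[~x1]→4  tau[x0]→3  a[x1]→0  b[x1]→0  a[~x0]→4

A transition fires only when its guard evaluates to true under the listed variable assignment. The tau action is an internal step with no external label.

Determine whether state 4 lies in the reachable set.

After dropping false guards: 9 live edges.
Layer 0: {0}
Layer 1: {2}  cumulative {0,2}
Layer 2: {4}  cumulative {0,2,4}
Reachable = {0,2,4}
trace reaching 4: b·c

Answer: REACHABLE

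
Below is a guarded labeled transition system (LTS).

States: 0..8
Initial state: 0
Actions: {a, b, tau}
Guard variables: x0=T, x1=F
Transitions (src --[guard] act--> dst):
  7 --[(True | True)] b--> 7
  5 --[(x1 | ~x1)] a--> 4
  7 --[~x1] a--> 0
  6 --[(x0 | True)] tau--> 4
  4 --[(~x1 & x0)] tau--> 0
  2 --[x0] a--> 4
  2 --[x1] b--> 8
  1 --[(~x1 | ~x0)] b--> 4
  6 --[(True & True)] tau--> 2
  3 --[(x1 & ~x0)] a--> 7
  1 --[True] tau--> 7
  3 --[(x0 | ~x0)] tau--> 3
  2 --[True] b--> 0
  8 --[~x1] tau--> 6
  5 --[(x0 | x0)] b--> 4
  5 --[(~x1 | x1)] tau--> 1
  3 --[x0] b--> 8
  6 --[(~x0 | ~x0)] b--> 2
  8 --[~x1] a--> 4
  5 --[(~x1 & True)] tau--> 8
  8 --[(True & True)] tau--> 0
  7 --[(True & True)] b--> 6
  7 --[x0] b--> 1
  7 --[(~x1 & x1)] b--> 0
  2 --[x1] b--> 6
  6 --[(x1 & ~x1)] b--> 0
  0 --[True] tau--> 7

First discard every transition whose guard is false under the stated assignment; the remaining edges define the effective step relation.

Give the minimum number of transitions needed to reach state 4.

Layered search for 4:
  Layer 0: {0}
  Layer 1: {7}
  Layer 2: {1,6}
  Layer 3: {2,4}
depth(4)=3, e.g. tau·b·b

Answer: 3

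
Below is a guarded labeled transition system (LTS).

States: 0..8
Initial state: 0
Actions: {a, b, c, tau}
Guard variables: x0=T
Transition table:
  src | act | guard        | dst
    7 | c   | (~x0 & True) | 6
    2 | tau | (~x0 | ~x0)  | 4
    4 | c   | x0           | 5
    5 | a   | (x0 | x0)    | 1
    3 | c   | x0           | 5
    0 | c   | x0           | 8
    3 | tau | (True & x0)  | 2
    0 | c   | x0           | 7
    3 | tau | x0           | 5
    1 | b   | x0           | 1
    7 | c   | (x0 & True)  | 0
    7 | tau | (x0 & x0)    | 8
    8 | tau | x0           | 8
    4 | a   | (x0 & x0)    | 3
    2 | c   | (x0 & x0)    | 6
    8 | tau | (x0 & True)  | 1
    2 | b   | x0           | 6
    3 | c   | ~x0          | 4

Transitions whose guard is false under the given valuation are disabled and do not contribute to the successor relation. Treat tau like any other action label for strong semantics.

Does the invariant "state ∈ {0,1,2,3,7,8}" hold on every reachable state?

Safe = {0,1,2,3,7,8}
Reach set: {0,1,7,8}
  0: safe
  1: safe
  7: safe
  8: safe

Answer: INVARIANT HOLDS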